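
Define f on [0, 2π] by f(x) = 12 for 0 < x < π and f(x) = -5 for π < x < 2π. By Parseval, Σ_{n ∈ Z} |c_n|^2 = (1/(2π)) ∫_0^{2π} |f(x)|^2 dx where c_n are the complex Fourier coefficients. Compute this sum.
Σ |c_n|^2 = 169/2

Parseval equates the L^2 energy of f (normalised by 1/(2π)) with the ℓ^2 sum of its Fourier coefficients: (1/(2π)) ∫_0^{2π} |f|^2 = Σ |c_n|^2.
Compute the left side: (1/(2π)) [∫_0^π 12^2 dx + ∫_π^{2π} (-5)^2 dx] = (1/(2π)) · (144π + 25π) = (144 + 25)/2 = 169/2.
So Σ_{n ∈ Z} |c_n|^2 = 169/2.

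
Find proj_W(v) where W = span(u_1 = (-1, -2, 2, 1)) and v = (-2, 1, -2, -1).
proj_W(v) = (1/2, 1, -1, -1/2)

Set up U = [u_1 | ... | u_1] ∈ R^(4×1). The projector onto W = col(U) is P = U (U^T U)^(-1) U^T.
Compute U^T U =
  [10],
and U^T v = (-5).
Solve U^T U · c = U^T v for the coefficients: c = (-1/2). The projection is proj_W(v) = U c.
Check: (v - proj_W(v)) · u_1 = 0  (should be 0).
Result: proj_W(v) = (1/2, 1, -1, -1/2).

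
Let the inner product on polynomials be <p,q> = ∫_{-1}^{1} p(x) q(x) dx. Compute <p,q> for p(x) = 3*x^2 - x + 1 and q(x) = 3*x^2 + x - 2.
<p,q> = -46/15

Expand the product: p(x)·q(x) = 9*x^4 - 4*x^2 + 3*x - 2.
∫_{-1}^{1} of each monomial x^k gives [2/(k+1) if k even, 0 if k odd]. Integrating term-by-term (or equivalently evaluating the antiderivative F(x) = 9*x^5/5 - 4*x^3/3 + 3*x^2/2 - 2*x at the endpoints):
  F(1) − F(−1) = -1/30 − (91/30) = -46/15.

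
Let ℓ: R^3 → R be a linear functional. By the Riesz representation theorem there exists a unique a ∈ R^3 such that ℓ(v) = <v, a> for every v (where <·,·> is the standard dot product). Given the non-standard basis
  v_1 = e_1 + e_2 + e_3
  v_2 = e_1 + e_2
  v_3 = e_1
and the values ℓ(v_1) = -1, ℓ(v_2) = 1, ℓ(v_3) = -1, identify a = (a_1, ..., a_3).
a = (-1, 2, -2)

Write a = (a_1, ..., a_3) in the standard basis. For each basis vector v_i, ℓ(v_i) = <v_i, a> is a linear equation in the a_j's. Collect the n equations into a matrix system V a = ℓ, where row i of V is v_i (expressed in the standard basis). Since V is invertible (lower-triangular with 1s on the diagonal, up to permutation), solve by back-substitution:
  V =
[[1, 1, 1],
 [1, 1, 0],
 [1, 0, 0]]
  V a = (-1, 1, -1)
Solving gives a = (-1, 2, -2).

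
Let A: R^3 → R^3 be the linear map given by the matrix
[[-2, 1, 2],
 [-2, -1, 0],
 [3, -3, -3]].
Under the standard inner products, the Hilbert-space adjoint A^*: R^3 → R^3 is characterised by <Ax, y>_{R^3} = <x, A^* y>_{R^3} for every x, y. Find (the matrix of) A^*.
A^* = A^T =
[[-2, -2, 3],
 [1, -1, -3],
 [2, 0, -3]]

For real matrices with standard dot products, the defining identity <Ax, y> = <x, A^* y> gives (Ax)^T y = x^T (A^*) y, i.e. x^T A^T y = x^T (A^*) y. Since this holds for all x, y, we must have A^* = A^T. Therefore
A^* =
[[-2, -2, 3],
 [1, -1, -3],
 [2, 0, -3]].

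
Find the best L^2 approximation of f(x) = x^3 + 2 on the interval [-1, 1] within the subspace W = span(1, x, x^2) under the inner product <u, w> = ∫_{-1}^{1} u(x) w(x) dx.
g(x) = 3*x/5 + 2

The best approximation g ∈ W is the orthogonal projection of f onto W. Writing g = a_0 + a_1 x + a_2 x^2, the coefficients solve the normal equations G · a = b where
  G_{ij} = <φ_i, φ_j> and b_i = <f, φ_i>, with φ_0 = 1, φ_1 = x, φ_2 = x^2.
G =
  [2, 0, 2/3]
  [0, 2/3, 0]
  [2/3, 0, 2/5],
b = (4, 2/5, 4/3).
Solving gives a_0 = 2, a_1 = 3/5, a_2 = 0, so
  g(x) = 3*x/5 + 2.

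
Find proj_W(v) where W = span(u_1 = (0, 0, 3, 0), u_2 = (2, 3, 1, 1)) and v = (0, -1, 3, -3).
proj_W(v) = (-6/7, -9/7, 3, -3/7)

Set up U = [u_1 | ... | u_2] ∈ R^(4×2). The projector onto W = col(U) is P = U (U^T U)^(-1) U^T.
Compute U^T U =
  [9, 3]
  [3, 15],
and U^T v = (9, -3).
Solve U^T U · c = U^T v for the coefficients: c = (8/7, -3/7). The projection is proj_W(v) = U c.
Check: (v - proj_W(v)) · u_1 = 0  (should be 0).
Check: (v - proj_W(v)) · u_2 = 0  (should be 0).
Result: proj_W(v) = (-6/7, -9/7, 3, -3/7).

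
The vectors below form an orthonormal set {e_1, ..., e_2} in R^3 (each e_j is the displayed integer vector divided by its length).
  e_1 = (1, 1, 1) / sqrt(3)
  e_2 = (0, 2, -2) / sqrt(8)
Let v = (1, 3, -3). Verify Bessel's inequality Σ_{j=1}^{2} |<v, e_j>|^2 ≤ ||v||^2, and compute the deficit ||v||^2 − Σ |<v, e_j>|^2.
Σ |<v, e_j>|^2 = 55/3; ||v||^2 = 19; deficit = 2/3

Write each e_j = u_j / sqrt(<u_j, u_j>) where u_j is the displayed integer vector. Then <v, e_j> = <v, u_j> / sqrt(<u_j, u_j>), so |<v, e_j>|^2 = <v, u_j>^2 / <u_j, u_j>.
Coefficients: <v, e_1> = 1/sqrt(3), <v, e_2> = 12/sqrt(8).
Square and sum: Σ |<v, e_j>|^2 = 55/3.
Compute ||v||^2 = v·v = 19.
Deficit = 19 − 55/3 = 2/3 ≥ 0, confirming Bessel's inequality. (The deficit equals ||v − Σ <v,e_j> e_j||^2, the squared distance from v to span{e_j}.)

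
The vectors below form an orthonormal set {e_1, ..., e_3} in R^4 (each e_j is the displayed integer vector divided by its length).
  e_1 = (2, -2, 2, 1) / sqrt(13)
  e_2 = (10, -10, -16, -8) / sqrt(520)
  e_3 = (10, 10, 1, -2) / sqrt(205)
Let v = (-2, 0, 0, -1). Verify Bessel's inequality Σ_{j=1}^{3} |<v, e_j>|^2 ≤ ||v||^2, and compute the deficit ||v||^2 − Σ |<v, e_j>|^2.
Σ |<v, e_j>|^2 = 155/41; ||v||^2 = 5; deficit = 50/41

Write each e_j = u_j / sqrt(<u_j, u_j>) where u_j is the displayed integer vector. Then <v, e_j> = <v, u_j> / sqrt(<u_j, u_j>), so |<v, e_j>|^2 = <v, u_j>^2 / <u_j, u_j>.
Coefficients: <v, e_1> = -5/sqrt(13), <v, e_2> = -12/sqrt(520), <v, e_3> = -18/sqrt(205).
Square and sum: Σ |<v, e_j>|^2 = 155/41.
Compute ||v||^2 = v·v = 5.
Deficit = 5 − 155/41 = 50/41 ≥ 0, confirming Bessel's inequality. (The deficit equals ||v − Σ <v,e_j> e_j||^2, the squared distance from v to span{e_j}.)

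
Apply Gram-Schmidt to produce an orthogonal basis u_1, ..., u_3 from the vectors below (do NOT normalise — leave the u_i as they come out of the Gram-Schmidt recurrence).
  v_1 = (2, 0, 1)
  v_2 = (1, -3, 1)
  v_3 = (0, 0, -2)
Orthogonal basis:
  u_1 = (2, 0, 1)
  u_2 = (-1/5, -3, 2/5)
  u_3 = (18/23, -6/23, -36/23)

Apply the Gram-Schmidt recurrence
  u_1 = v_1
  u_i = v_i − Σ_{j<i} ((v_i · u_j) / (u_j · u_j)) · u_j.

Step by step this gives:
  u_1 = (2, 0, 1)
  u_2 = (-1/5, -3, 2/5)
  u_3 = (18/23, -6/23, -36/23)

Orthogonality check:
  u_2 · u_1 = 0 (should be 0)
  u_3 · u_1 = 0 (should be 0)
  u_3 · u_2 = 0 (should be 0)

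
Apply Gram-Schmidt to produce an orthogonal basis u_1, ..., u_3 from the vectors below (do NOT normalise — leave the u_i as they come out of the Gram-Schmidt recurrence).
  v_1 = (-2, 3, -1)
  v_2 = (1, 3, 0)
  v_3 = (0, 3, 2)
Orthogonal basis:
  u_1 = (-2, 3, -1)
  u_2 = (2, 3/2, 1/2)
  u_3 = (-9/13, 3/13, 27/13)

Apply the Gram-Schmidt recurrence
  u_1 = v_1
  u_i = v_i − Σ_{j<i} ((v_i · u_j) / (u_j · u_j)) · u_j.

Step by step this gives:
  u_1 = (-2, 3, -1)
  u_2 = (2, 3/2, 1/2)
  u_3 = (-9/13, 3/13, 27/13)

Orthogonality check:
  u_2 · u_1 = 0 (should be 0)
  u_3 · u_1 = 0 (should be 0)
  u_3 · u_2 = 0 (should be 0)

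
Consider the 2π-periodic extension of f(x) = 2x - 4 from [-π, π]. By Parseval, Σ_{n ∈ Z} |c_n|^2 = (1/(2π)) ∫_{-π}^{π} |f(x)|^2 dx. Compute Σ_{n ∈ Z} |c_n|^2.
Σ |c_n|^2 = 4π^2/3 + 16

Expand and integrate term by term over [-π, π]:
  ∫ (2x)^2 dx = 4·(2π^3/3); ∫ 2·2·(-4)·x dx = 0 (odd integrand); ∫ (-4)^2 dx = 16·2π.
So (1/(2π)) ∫_{-π}^{π} (2x - 4)^2 dx = 4π^2/3 + 16 = 4π^2/3 + 16.
Parseval ⇒ Σ |c_n|^2 = 4π^2/3 + 16.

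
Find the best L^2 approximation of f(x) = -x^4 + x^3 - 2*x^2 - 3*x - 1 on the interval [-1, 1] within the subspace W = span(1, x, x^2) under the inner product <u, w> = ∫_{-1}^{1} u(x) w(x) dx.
g(x) = -20*x^2/7 - 12*x/5 - 32/35

The best approximation g ∈ W is the orthogonal projection of f onto W. Writing g = a_0 + a_1 x + a_2 x^2, the coefficients solve the normal equations G · a = b where
  G_{ij} = <φ_i, φ_j> and b_i = <f, φ_i>, with φ_0 = 1, φ_1 = x, φ_2 = x^2.
G =
  [2, 0, 2/3]
  [0, 2/3, 0]
  [2/3, 0, 2/5],
b = (-56/15, -8/5, -184/105).
Solving gives a_0 = -32/35, a_1 = -12/5, a_2 = -20/7, so
  g(x) = -20*x^2/7 - 12*x/5 - 32/35.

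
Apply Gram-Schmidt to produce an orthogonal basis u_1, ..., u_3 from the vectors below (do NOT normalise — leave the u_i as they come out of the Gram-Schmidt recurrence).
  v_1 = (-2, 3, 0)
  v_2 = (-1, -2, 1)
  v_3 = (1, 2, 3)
Orthogonal basis:
  u_1 = (-2, 3, 0)
  u_2 = (-21/13, -14/13, 1)
  u_3 = (42/31, 28/31, 98/31)

Apply the Gram-Schmidt recurrence
  u_1 = v_1
  u_i = v_i − Σ_{j<i} ((v_i · u_j) / (u_j · u_j)) · u_j.

Step by step this gives:
  u_1 = (-2, 3, 0)
  u_2 = (-21/13, -14/13, 1)
  u_3 = (42/31, 28/31, 98/31)

Orthogonality check:
  u_2 · u_1 = 0 (should be 0)
  u_3 · u_1 = 0 (should be 0)
  u_3 · u_2 = 0 (should be 0)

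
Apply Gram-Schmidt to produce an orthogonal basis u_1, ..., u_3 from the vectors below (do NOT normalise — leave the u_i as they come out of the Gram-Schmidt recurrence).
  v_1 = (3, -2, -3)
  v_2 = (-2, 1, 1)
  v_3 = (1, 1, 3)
Orthogonal basis:
  u_1 = (3, -2, -3)
  u_2 = (-1/2, 0, -1/2)
  u_3 = (1/11, 3/11, -1/11)

Apply the Gram-Schmidt recurrence
  u_1 = v_1
  u_i = v_i − Σ_{j<i} ((v_i · u_j) / (u_j · u_j)) · u_j.

Step by step this gives:
  u_1 = (3, -2, -3)
  u_2 = (-1/2, 0, -1/2)
  u_3 = (1/11, 3/11, -1/11)

Orthogonality check:
  u_2 · u_1 = 0 (should be 0)
  u_3 · u_1 = 0 (should be 0)
  u_3 · u_2 = 0 (should be 0)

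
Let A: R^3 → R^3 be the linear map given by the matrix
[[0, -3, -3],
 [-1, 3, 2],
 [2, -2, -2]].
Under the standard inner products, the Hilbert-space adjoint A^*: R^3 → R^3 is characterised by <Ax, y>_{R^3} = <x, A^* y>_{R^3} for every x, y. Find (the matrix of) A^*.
A^* = A^T =
[[0, -1, 2],
 [-3, 3, -2],
 [-3, 2, -2]]

For real matrices with standard dot products, the defining identity <Ax, y> = <x, A^* y> gives (Ax)^T y = x^T (A^*) y, i.e. x^T A^T y = x^T (A^*) y. Since this holds for all x, y, we must have A^* = A^T. Therefore
A^* =
[[0, -1, 2],
 [-3, 3, -2],
 [-3, 2, -2]].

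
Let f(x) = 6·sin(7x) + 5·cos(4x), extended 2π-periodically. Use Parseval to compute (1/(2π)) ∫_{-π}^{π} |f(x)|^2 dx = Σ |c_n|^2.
Σ |c_n|^2 = 61/2

Expand |f|^2 and use orthogonality of {sin(nx), cos(mx)} on [-π, π]:
  ∫_{-π}^{π} sin(nx)^2 dx = π, ∫ cos(mx)^2 dx = π, and cross terms integrate to 0.
So ∫_{-π}^{π} f(x)^2 dx = 6^2 · π + 5^2 · π = (36 + 25)π.
Divide by 2π: (36 + 25)/2 = 61/2.
By Parseval, this equals Σ |c_n|^2.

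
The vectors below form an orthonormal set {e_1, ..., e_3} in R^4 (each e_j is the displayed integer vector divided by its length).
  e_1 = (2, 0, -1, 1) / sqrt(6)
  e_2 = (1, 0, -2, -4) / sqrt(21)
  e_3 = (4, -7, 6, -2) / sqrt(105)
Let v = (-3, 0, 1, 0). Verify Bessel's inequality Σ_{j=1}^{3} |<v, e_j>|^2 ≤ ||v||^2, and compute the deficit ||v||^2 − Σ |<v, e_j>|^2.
Σ |<v, e_j>|^2 = 97/10; ||v||^2 = 10; deficit = 3/10

Write each e_j = u_j / sqrt(<u_j, u_j>) where u_j is the displayed integer vector. Then <v, e_j> = <v, u_j> / sqrt(<u_j, u_j>), so |<v, e_j>|^2 = <v, u_j>^2 / <u_j, u_j>.
Coefficients: <v, e_1> = -7/sqrt(6), <v, e_2> = -5/sqrt(21), <v, e_3> = -6/sqrt(105).
Square and sum: Σ |<v, e_j>|^2 = 97/10.
Compute ||v||^2 = v·v = 10.
Deficit = 10 − 97/10 = 3/10 ≥ 0, confirming Bessel's inequality. (The deficit equals ||v − Σ <v,e_j> e_j||^2, the squared distance from v to span{e_j}.)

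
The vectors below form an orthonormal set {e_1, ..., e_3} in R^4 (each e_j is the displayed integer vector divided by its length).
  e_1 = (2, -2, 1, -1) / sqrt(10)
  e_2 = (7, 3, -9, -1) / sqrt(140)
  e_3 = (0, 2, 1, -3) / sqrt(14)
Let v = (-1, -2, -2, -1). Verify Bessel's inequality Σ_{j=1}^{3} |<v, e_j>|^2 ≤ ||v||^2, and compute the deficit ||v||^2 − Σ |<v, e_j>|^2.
Σ |<v, e_j>|^2 = 1; ||v||^2 = 10; deficit = 9

Write each e_j = u_j / sqrt(<u_j, u_j>) where u_j is the displayed integer vector. Then <v, e_j> = <v, u_j> / sqrt(<u_j, u_j>), so |<v, e_j>|^2 = <v, u_j>^2 / <u_j, u_j>.
Coefficients: <v, e_1> = 1/sqrt(10), <v, e_2> = 6/sqrt(140), <v, e_3> = -3/sqrt(14).
Square and sum: Σ |<v, e_j>|^2 = 1.
Compute ||v||^2 = v·v = 10.
Deficit = 10 − 1 = 9 ≥ 0, confirming Bessel's inequality. (The deficit equals ||v − Σ <v,e_j> e_j||^2, the squared distance from v to span{e_j}.)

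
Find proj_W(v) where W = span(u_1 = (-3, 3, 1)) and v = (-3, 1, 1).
proj_W(v) = (-39/19, 39/19, 13/19)

Set up U = [u_1 | ... | u_1] ∈ R^(3×1). The projector onto W = col(U) is P = U (U^T U)^(-1) U^T.
Compute U^T U =
  [19],
and U^T v = (13).
Solve U^T U · c = U^T v for the coefficients: c = (13/19). The projection is proj_W(v) = U c.
Check: (v - proj_W(v)) · u_1 = 0  (should be 0).
Result: proj_W(v) = (-39/19, 39/19, 13/19).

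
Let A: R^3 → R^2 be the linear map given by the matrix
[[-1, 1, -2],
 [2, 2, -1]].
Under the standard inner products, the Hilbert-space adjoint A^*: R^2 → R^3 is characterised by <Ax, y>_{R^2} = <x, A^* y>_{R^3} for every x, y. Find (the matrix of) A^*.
A^* = A^T =
[[-1, 2],
 [1, 2],
 [-2, -1]]

For real matrices with standard dot products, the defining identity <Ax, y> = <x, A^* y> gives (Ax)^T y = x^T (A^*) y, i.e. x^T A^T y = x^T (A^*) y. Since this holds for all x, y, we must have A^* = A^T. Therefore
A^* =
[[-1, 2],
 [1, 2],
 [-2, -1]].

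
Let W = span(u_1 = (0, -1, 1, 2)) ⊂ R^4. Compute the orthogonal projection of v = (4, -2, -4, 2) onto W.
proj_W(v) = (0, -1/3, 1/3, 2/3)

Set up U = [u_1 | ... | u_1] ∈ R^(4×1). The projector onto W = col(U) is P = U (U^T U)^(-1) U^T.
Compute U^T U =
  [6],
and U^T v = (2).
Solve U^T U · c = U^T v for the coefficients: c = (1/3). The projection is proj_W(v) = U c.
Check: (v - proj_W(v)) · u_1 = 0  (should be 0).
Result: proj_W(v) = (0, -1/3, 1/3, 2/3).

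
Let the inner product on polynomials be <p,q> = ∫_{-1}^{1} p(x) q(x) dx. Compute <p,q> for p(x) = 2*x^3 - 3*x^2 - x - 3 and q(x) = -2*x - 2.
<p,q> = 236/15

Expand the product: p(x)·q(x) = -4*x^4 + 2*x^3 + 8*x^2 + 8*x + 6.
∫_{-1}^{1} of each monomial x^k gives [2/(k+1) if k even, 0 if k odd]. Integrating term-by-term (or equivalently evaluating the antiderivative F(x) = -4*x^5/5 + x^4/2 + 8*x^3/3 + 4*x^2 + 6*x at the endpoints):
  F(1) − F(−1) = 371/30 − (-101/30) = 236/15.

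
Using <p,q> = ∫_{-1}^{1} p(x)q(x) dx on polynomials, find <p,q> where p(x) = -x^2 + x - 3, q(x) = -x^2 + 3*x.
<p,q> = 22/5

Expand the product: p(x)·q(x) = x^4 - 4*x^3 + 6*x^2 - 9*x.
∫_{-1}^{1} of each monomial x^k gives [2/(k+1) if k even, 0 if k odd]. Integrating term-by-term (or equivalently evaluating the antiderivative F(x) = x^5/5 - x^4 + 2*x^3 - 9*x^2/2 at the endpoints):
  F(1) − F(−1) = -33/10 − (-77/10) = 22/5.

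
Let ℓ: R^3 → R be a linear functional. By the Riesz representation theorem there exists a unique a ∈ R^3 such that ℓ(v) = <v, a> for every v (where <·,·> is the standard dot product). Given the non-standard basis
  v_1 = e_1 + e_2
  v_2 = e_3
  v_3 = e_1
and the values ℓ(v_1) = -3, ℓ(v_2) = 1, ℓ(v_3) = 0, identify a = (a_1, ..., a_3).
a = (0, -3, 1)

Write a = (a_1, ..., a_3) in the standard basis. For each basis vector v_i, ℓ(v_i) = <v_i, a> is a linear equation in the a_j's. Collect the n equations into a matrix system V a = ℓ, where row i of V is v_i (expressed in the standard basis). Since V is invertible (lower-triangular with 1s on the diagonal, up to permutation), solve by back-substitution:
  V =
[[1, 1, 0],
 [0, 0, 1],
 [1, 0, 0]]
  V a = (-3, 1, 0)
Solving gives a = (0, -3, 1).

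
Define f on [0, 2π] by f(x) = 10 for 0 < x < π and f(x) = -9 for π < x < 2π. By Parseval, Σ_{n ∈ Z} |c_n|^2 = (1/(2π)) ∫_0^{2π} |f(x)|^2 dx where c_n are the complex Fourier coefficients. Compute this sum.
Σ |c_n|^2 = 181/2

Parseval equates the L^2 energy of f (normalised by 1/(2π)) with the ℓ^2 sum of its Fourier coefficients: (1/(2π)) ∫_0^{2π} |f|^2 = Σ |c_n|^2.
Compute the left side: (1/(2π)) [∫_0^π 10^2 dx + ∫_π^{2π} (-9)^2 dx] = (1/(2π)) · (100π + 81π) = (100 + 81)/2 = 181/2.
So Σ_{n ∈ Z} |c_n|^2 = 181/2.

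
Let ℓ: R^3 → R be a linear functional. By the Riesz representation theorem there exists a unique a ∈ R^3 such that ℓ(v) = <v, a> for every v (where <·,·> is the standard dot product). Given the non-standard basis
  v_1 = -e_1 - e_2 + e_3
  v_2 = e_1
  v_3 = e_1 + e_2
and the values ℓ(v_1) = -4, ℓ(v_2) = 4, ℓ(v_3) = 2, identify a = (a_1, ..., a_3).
a = (4, -2, -2)

Write a = (a_1, ..., a_3) in the standard basis. For each basis vector v_i, ℓ(v_i) = <v_i, a> is a linear equation in the a_j's. Collect the n equations into a matrix system V a = ℓ, where row i of V is v_i (expressed in the standard basis). Since V is invertible (lower-triangular with 1s on the diagonal, up to permutation), solve by back-substitution:
  V =
[[-1, -1, 1],
 [1, 0, 0],
 [1, 1, 0]]
  V a = (-4, 4, 2)
Solving gives a = (4, -2, -2).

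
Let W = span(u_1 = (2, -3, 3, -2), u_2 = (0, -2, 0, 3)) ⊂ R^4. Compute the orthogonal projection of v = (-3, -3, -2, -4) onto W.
proj_W(v) = (5/13, 9/26, 15/26, -23/13)

Set up U = [u_1 | ... | u_2] ∈ R^(4×2). The projector onto W = col(U) is P = U (U^T U)^(-1) U^T.
Compute U^T U =
  [26, 0]
  [0, 13],
and U^T v = (5, -6).
Solve U^T U · c = U^T v for the coefficients: c = (5/26, -6/13). The projection is proj_W(v) = U c.
Check: (v - proj_W(v)) · u_1 = 0  (should be 0).
Check: (v - proj_W(v)) · u_2 = 0  (should be 0).
Result: proj_W(v) = (5/13, 9/26, 15/26, -23/13).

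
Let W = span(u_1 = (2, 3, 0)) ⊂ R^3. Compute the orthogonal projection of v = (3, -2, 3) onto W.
proj_W(v) = (0, 0, 0)

Set up U = [u_1 | ... | u_1] ∈ R^(3×1). The projector onto W = col(U) is P = U (U^T U)^(-1) U^T.
Compute U^T U =
  [13],
and U^T v = (0).
Solve U^T U · c = U^T v for the coefficients: c = (0). The projection is proj_W(v) = U c.
Check: (v - proj_W(v)) · u_1 = 0  (should be 0).
Result: proj_W(v) = (0, 0, 0).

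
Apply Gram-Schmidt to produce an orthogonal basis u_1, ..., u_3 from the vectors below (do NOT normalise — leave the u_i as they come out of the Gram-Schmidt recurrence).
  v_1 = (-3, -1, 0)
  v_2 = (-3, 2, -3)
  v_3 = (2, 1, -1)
Orthogonal basis:
  u_1 = (-3, -1, 0)
  u_2 = (-9/10, 27/10, -3)
  u_3 = (2/19, -6/19, -6/19)

Apply the Gram-Schmidt recurrence
  u_1 = v_1
  u_i = v_i − Σ_{j<i} ((v_i · u_j) / (u_j · u_j)) · u_j.

Step by step this gives:
  u_1 = (-3, -1, 0)
  u_2 = (-9/10, 27/10, -3)
  u_3 = (2/19, -6/19, -6/19)

Orthogonality check:
  u_2 · u_1 = 0 (should be 0)
  u_3 · u_1 = 0 (should be 0)
  u_3 · u_2 = 0 (should be 0)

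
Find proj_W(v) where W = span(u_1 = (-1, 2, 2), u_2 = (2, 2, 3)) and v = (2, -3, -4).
proj_W(v) = (164/89, -316/89, -314/89)

Set up U = [u_1 | ... | u_2] ∈ R^(3×2). The projector onto W = col(U) is P = U (U^T U)^(-1) U^T.
Compute U^T U =
  [9, 8]
  [8, 17],
and U^T v = (-16, -14).
Solve U^T U · c = U^T v for the coefficients: c = (-160/89, 2/89). The projection is proj_W(v) = U c.
Check: (v - proj_W(v)) · u_1 = 0  (should be 0).
Check: (v - proj_W(v)) · u_2 = 0  (should be 0).
Result: proj_W(v) = (164/89, -316/89, -314/89).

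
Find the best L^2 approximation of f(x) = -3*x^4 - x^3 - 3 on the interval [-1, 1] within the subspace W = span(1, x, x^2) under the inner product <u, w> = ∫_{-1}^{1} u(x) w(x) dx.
g(x) = -18*x^2/7 - 3*x/5 - 96/35

The best approximation g ∈ W is the orthogonal projection of f onto W. Writing g = a_0 + a_1 x + a_2 x^2, the coefficients solve the normal equations G · a = b where
  G_{ij} = <φ_i, φ_j> and b_i = <f, φ_i>, with φ_0 = 1, φ_1 = x, φ_2 = x^2.
G =
  [2, 0, 2/3]
  [0, 2/3, 0]
  [2/3, 0, 2/5],
b = (-36/5, -2/5, -20/7).
Solving gives a_0 = -96/35, a_1 = -3/5, a_2 = -18/7, so
  g(x) = -18*x^2/7 - 3*x/5 - 96/35.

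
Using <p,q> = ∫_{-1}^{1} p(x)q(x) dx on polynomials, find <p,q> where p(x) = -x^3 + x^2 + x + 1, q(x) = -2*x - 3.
<p,q> = -128/15

Expand the product: p(x)·q(x) = 2*x^4 + x^3 - 5*x^2 - 5*x - 3.
∫_{-1}^{1} of each monomial x^k gives [2/(k+1) if k even, 0 if k odd]. Integrating term-by-term (or equivalently evaluating the antiderivative F(x) = 2*x^5/5 + x^4/4 - 5*x^3/3 - 5*x^2/2 - 3*x at the endpoints):
  F(1) − F(−1) = -391/60 − (121/60) = -128/15.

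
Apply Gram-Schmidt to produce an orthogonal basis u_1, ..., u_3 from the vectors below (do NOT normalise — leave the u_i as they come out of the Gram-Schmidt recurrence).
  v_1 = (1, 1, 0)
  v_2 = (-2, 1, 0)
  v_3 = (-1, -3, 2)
Orthogonal basis:
  u_1 = (1, 1, 0)
  u_2 = (-3/2, 3/2, 0)
  u_3 = (0, 0, 2)

Apply the Gram-Schmidt recurrence
  u_1 = v_1
  u_i = v_i − Σ_{j<i} ((v_i · u_j) / (u_j · u_j)) · u_j.

Step by step this gives:
  u_1 = (1, 1, 0)
  u_2 = (-3/2, 3/2, 0)
  u_3 = (0, 0, 2)

Orthogonality check:
  u_2 · u_1 = 0 (should be 0)
  u_3 · u_1 = 0 (should be 0)
  u_3 · u_2 = 0 (should be 0)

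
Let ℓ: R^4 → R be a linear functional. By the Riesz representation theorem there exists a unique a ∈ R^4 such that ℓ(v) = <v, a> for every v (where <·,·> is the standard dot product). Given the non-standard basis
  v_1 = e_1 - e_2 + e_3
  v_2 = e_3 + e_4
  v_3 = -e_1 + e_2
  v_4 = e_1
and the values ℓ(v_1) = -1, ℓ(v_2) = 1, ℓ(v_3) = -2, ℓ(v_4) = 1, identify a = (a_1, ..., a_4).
a = (1, -1, -3, 4)

Write a = (a_1, ..., a_4) in the standard basis. For each basis vector v_i, ℓ(v_i) = <v_i, a> is a linear equation in the a_j's. Collect the n equations into a matrix system V a = ℓ, where row i of V is v_i (expressed in the standard basis). Since V is invertible (lower-triangular with 1s on the diagonal, up to permutation), solve by back-substitution:
  V =
[[1, -1, 1, 0],
 [0, 0, 1, 1],
 [-1, 1, 0, 0],
 [1, 0, 0, 0]]
  V a = (-1, 1, -2, 1)
Solving gives a = (1, -1, -3, 4).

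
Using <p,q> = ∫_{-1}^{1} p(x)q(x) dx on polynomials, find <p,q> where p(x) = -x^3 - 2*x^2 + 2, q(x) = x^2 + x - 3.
<p,q> = -118/15

Expand the product: p(x)·q(x) = -x^5 - 3*x^4 + x^3 + 8*x^2 + 2*x - 6.
∫_{-1}^{1} of each monomial x^k gives [2/(k+1) if k even, 0 if k odd]. Integrating term-by-term (or equivalently evaluating the antiderivative F(x) = -x^6/6 - 3*x^5/5 + x^4/4 + 8*x^3/3 + x^2 - 6*x at the endpoints):
  F(1) − F(−1) = -57/20 − (301/60) = -118/15.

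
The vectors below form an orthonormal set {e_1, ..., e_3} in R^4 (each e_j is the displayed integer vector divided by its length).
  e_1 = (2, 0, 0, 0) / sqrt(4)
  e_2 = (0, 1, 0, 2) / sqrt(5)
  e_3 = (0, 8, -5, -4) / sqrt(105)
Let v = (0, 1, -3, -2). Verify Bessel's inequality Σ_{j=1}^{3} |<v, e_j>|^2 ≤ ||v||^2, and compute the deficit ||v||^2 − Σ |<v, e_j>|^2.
Σ |<v, e_j>|^2 = 230/21; ||v||^2 = 14; deficit = 64/21

Write each e_j = u_j / sqrt(<u_j, u_j>) where u_j is the displayed integer vector. Then <v, e_j> = <v, u_j> / sqrt(<u_j, u_j>), so |<v, e_j>|^2 = <v, u_j>^2 / <u_j, u_j>.
Coefficients: <v, e_1> = 0/sqrt(4), <v, e_2> = -3/sqrt(5), <v, e_3> = 31/sqrt(105).
Square and sum: Σ |<v, e_j>|^2 = 230/21.
Compute ||v||^2 = v·v = 14.
Deficit = 14 − 230/21 = 64/21 ≥ 0, confirming Bessel's inequality. (The deficit equals ||v − Σ <v,e_j> e_j||^2, the squared distance from v to span{e_j}.)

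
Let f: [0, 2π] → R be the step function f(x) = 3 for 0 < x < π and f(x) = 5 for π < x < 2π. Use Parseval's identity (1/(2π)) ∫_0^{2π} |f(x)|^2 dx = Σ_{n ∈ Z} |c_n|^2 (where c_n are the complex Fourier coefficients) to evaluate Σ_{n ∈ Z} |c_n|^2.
Σ |c_n|^2 = 17

Parseval equates the L^2 energy of f (normalised by 1/(2π)) with the ℓ^2 sum of its Fourier coefficients: (1/(2π)) ∫_0^{2π} |f|^2 = Σ |c_n|^2.
Compute the left side: (1/(2π)) [∫_0^π 3^2 dx + ∫_π^{2π} 5^2 dx] = (1/(2π)) · (9π + 25π) = (9 + 25)/2 = 17.
So Σ_{n ∈ Z} |c_n|^2 = 17.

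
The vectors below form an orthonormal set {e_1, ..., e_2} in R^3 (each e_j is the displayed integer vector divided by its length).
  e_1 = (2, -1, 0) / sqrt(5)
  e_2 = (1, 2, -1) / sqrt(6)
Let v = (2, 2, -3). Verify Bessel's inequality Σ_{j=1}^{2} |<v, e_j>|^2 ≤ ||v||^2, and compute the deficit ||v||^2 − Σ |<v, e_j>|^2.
Σ |<v, e_j>|^2 = 143/10; ||v||^2 = 17; deficit = 27/10

Write each e_j = u_j / sqrt(<u_j, u_j>) where u_j is the displayed integer vector. Then <v, e_j> = <v, u_j> / sqrt(<u_j, u_j>), so |<v, e_j>|^2 = <v, u_j>^2 / <u_j, u_j>.
Coefficients: <v, e_1> = 2/sqrt(5), <v, e_2> = 9/sqrt(6).
Square and sum: Σ |<v, e_j>|^2 = 143/10.
Compute ||v||^2 = v·v = 17.
Deficit = 17 − 143/10 = 27/10 ≥ 0, confirming Bessel's inequality. (The deficit equals ||v − Σ <v,e_j> e_j||^2, the squared distance from v to span{e_j}.)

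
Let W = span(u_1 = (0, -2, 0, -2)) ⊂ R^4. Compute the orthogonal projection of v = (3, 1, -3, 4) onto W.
proj_W(v) = (0, 5/2, 0, 5/2)

Set up U = [u_1 | ... | u_1] ∈ R^(4×1). The projector onto W = col(U) is P = U (U^T U)^(-1) U^T.
Compute U^T U =
  [8],
and U^T v = (-10).
Solve U^T U · c = U^T v for the coefficients: c = (-5/4). The projection is proj_W(v) = U c.
Check: (v - proj_W(v)) · u_1 = 0  (should be 0).
Result: proj_W(v) = (0, 5/2, 0, 5/2).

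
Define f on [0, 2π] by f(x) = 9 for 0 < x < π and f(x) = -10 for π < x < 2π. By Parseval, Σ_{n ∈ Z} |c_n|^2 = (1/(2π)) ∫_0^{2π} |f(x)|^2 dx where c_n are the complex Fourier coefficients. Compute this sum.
Σ |c_n|^2 = 181/2

Parseval equates the L^2 energy of f (normalised by 1/(2π)) with the ℓ^2 sum of its Fourier coefficients: (1/(2π)) ∫_0^{2π} |f|^2 = Σ |c_n|^2.
Compute the left side: (1/(2π)) [∫_0^π 9^2 dx + ∫_π^{2π} (-10)^2 dx] = (1/(2π)) · (81π + 100π) = (81 + 100)/2 = 181/2.
So Σ_{n ∈ Z} |c_n|^2 = 181/2.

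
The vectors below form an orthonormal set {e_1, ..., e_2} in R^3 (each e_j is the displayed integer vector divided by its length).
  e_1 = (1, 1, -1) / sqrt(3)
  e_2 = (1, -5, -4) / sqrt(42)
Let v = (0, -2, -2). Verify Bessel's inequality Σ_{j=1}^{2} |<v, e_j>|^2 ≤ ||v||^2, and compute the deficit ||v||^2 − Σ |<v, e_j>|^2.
Σ |<v, e_j>|^2 = 54/7; ||v||^2 = 8; deficit = 2/7

Write each e_j = u_j / sqrt(<u_j, u_j>) where u_j is the displayed integer vector. Then <v, e_j> = <v, u_j> / sqrt(<u_j, u_j>), so |<v, e_j>|^2 = <v, u_j>^2 / <u_j, u_j>.
Coefficients: <v, e_1> = 0/sqrt(3), <v, e_2> = 18/sqrt(42).
Square and sum: Σ |<v, e_j>|^2 = 54/7.
Compute ||v||^2 = v·v = 8.
Deficit = 8 − 54/7 = 2/7 ≥ 0, confirming Bessel's inequality. (The deficit equals ||v − Σ <v,e_j> e_j||^2, the squared distance from v to span{e_j}.)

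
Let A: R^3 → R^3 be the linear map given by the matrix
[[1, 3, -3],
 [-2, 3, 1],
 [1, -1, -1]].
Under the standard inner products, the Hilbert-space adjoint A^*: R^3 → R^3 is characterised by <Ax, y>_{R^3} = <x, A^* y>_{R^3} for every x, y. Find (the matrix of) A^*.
A^* = A^T =
[[1, -2, 1],
 [3, 3, -1],
 [-3, 1, -1]]

For real matrices with standard dot products, the defining identity <Ax, y> = <x, A^* y> gives (Ax)^T y = x^T (A^*) y, i.e. x^T A^T y = x^T (A^*) y. Since this holds for all x, y, we must have A^* = A^T. Therefore
A^* =
[[1, -2, 1],
 [3, 3, -1],
 [-3, 1, -1]].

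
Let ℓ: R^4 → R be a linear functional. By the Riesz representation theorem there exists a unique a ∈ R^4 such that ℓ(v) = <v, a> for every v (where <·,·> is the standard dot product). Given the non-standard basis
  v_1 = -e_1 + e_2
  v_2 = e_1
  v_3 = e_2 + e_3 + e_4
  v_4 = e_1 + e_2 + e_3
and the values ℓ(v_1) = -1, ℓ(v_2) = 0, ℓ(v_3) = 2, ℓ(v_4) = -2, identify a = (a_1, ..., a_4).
a = (0, -1, -1, 4)

Write a = (a_1, ..., a_4) in the standard basis. For each basis vector v_i, ℓ(v_i) = <v_i, a> is a linear equation in the a_j's. Collect the n equations into a matrix system V a = ℓ, where row i of V is v_i (expressed in the standard basis). Since V is invertible (lower-triangular with 1s on the diagonal, up to permutation), solve by back-substitution:
  V =
[[-1, 1, 0, 0],
 [1, 0, 0, 0],
 [0, 1, 1, 1],
 [1, 1, 1, 0]]
  V a = (-1, 0, 2, -2)
Solving gives a = (0, -1, -1, 4).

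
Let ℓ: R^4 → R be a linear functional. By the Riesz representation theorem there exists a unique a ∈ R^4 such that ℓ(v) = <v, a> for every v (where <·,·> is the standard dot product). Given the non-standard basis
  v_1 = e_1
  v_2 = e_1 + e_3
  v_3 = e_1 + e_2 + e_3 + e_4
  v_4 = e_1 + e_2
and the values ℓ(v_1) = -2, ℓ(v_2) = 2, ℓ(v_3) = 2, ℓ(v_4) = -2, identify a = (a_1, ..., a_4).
a = (-2, 0, 4, 0)

Write a = (a_1, ..., a_4) in the standard basis. For each basis vector v_i, ℓ(v_i) = <v_i, a> is a linear equation in the a_j's. Collect the n equations into a matrix system V a = ℓ, where row i of V is v_i (expressed in the standard basis). Since V is invertible (lower-triangular with 1s on the diagonal, up to permutation), solve by back-substitution:
  V =
[[1, 0, 0, 0],
 [1, 0, 1, 0],
 [1, 1, 1, 1],
 [1, 1, 0, 0]]
  V a = (-2, 2, 2, -2)
Solving gives a = (-2, 0, 4, 0).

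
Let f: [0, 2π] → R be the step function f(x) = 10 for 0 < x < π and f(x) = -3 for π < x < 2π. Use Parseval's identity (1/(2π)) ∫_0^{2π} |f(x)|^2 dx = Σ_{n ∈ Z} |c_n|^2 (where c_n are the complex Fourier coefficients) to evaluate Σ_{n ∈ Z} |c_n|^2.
Σ |c_n|^2 = 109/2

Parseval equates the L^2 energy of f (normalised by 1/(2π)) with the ℓ^2 sum of its Fourier coefficients: (1/(2π)) ∫_0^{2π} |f|^2 = Σ |c_n|^2.
Compute the left side: (1/(2π)) [∫_0^π 10^2 dx + ∫_π^{2π} (-3)^2 dx] = (1/(2π)) · (100π + 9π) = (100 + 9)/2 = 109/2.
So Σ_{n ∈ Z} |c_n|^2 = 109/2.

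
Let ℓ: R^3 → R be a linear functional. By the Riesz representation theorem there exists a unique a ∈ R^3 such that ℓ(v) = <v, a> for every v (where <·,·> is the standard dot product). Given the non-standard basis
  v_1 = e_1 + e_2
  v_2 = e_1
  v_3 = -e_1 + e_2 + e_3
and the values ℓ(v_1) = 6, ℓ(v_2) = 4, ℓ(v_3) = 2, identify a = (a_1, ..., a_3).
a = (4, 2, 4)

Write a = (a_1, ..., a_3) in the standard basis. For each basis vector v_i, ℓ(v_i) = <v_i, a> is a linear equation in the a_j's. Collect the n equations into a matrix system V a = ℓ, where row i of V is v_i (expressed in the standard basis). Since V is invertible (lower-triangular with 1s on the diagonal, up to permutation), solve by back-substitution:
  V =
[[1, 1, 0],
 [1, 0, 0],
 [-1, 1, 1]]
  V a = (6, 4, 2)
Solving gives a = (4, 2, 4).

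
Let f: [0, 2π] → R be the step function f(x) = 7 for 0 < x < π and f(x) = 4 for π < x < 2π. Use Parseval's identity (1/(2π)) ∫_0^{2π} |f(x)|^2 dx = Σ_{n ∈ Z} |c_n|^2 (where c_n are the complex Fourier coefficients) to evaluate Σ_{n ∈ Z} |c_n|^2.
Σ |c_n|^2 = 65/2

Parseval equates the L^2 energy of f (normalised by 1/(2π)) with the ℓ^2 sum of its Fourier coefficients: (1/(2π)) ∫_0^{2π} |f|^2 = Σ |c_n|^2.
Compute the left side: (1/(2π)) [∫_0^π 7^2 dx + ∫_π^{2π} 4^2 dx] = (1/(2π)) · (49π + 16π) = (49 + 16)/2 = 65/2.
So Σ_{n ∈ Z} |c_n|^2 = 65/2.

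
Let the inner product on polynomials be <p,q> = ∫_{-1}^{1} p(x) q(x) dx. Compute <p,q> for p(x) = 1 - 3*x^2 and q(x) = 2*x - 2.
<p,q> = 0

Expand the product: p(x)·q(x) = -6*x^3 + 6*x^2 + 2*x - 2.
∫_{-1}^{1} of each monomial x^k gives [2/(k+1) if k even, 0 if k odd]. Integrating term-by-term (or equivalently evaluating the antiderivative F(x) = -3*x^4/2 + 2*x^3 + x^2 - 2*x at the endpoints):
  F(1) − F(−1) = -1/2 − (-1/2) = 0.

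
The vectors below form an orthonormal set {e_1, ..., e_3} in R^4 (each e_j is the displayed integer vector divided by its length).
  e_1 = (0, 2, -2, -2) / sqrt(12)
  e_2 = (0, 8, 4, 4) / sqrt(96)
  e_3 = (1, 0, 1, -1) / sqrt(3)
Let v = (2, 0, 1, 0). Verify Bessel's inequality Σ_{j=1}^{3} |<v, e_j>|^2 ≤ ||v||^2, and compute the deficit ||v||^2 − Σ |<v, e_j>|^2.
Σ |<v, e_j>|^2 = 7/2; ||v||^2 = 5; deficit = 3/2

Write each e_j = u_j / sqrt(<u_j, u_j>) where u_j is the displayed integer vector. Then <v, e_j> = <v, u_j> / sqrt(<u_j, u_j>), so |<v, e_j>|^2 = <v, u_j>^2 / <u_j, u_j>.
Coefficients: <v, e_1> = -2/sqrt(12), <v, e_2> = 4/sqrt(96), <v, e_3> = 3/sqrt(3).
Square and sum: Σ |<v, e_j>|^2 = 7/2.
Compute ||v||^2 = v·v = 5.
Deficit = 5 − 7/2 = 3/2 ≥ 0, confirming Bessel's inequality. (The deficit equals ||v − Σ <v,e_j> e_j||^2, the squared distance from v to span{e_j}.)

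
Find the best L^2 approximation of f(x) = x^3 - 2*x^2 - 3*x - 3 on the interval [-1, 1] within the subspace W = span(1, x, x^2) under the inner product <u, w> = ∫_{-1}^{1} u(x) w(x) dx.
g(x) = -2*x^2 - 12*x/5 - 3

The best approximation g ∈ W is the orthogonal projection of f onto W. Writing g = a_0 + a_1 x + a_2 x^2, the coefficients solve the normal equations G · a = b where
  G_{ij} = <φ_i, φ_j> and b_i = <f, φ_i>, with φ_0 = 1, φ_1 = x, φ_2 = x^2.
G =
  [2, 0, 2/3]
  [0, 2/3, 0]
  [2/3, 0, 2/5],
b = (-22/3, -8/5, -14/5).
Solving gives a_0 = -3, a_1 = -12/5, a_2 = -2, so
  g(x) = -2*x^2 - 12*x/5 - 3.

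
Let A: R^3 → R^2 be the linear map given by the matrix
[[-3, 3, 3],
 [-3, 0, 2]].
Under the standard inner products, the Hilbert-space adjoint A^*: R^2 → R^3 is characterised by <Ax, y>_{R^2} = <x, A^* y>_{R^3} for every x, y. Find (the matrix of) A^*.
A^* = A^T =
[[-3, -3],
 [3, 0],
 [3, 2]]

For real matrices with standard dot products, the defining identity <Ax, y> = <x, A^* y> gives (Ax)^T y = x^T (A^*) y, i.e. x^T A^T y = x^T (A^*) y. Since this holds for all x, y, we must have A^* = A^T. Therefore
A^* =
[[-3, -3],
 [3, 0],
 [3, 2]].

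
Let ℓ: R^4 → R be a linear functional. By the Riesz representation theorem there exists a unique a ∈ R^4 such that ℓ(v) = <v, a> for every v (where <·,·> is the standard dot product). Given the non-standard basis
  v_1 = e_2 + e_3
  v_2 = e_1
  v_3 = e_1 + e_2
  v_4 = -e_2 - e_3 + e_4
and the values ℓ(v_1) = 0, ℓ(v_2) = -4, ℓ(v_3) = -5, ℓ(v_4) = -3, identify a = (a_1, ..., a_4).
a = (-4, -1, 1, -3)

Write a = (a_1, ..., a_4) in the standard basis. For each basis vector v_i, ℓ(v_i) = <v_i, a> is a linear equation in the a_j's. Collect the n equations into a matrix system V a = ℓ, where row i of V is v_i (expressed in the standard basis). Since V is invertible (lower-triangular with 1s on the diagonal, up to permutation), solve by back-substitution:
  V =
[[0, 1, 1, 0],
 [1, 0, 0, 0],
 [1, 1, 0, 0],
 [0, -1, -1, 1]]
  V a = (0, -4, -5, -3)
Solving gives a = (-4, -1, 1, -3).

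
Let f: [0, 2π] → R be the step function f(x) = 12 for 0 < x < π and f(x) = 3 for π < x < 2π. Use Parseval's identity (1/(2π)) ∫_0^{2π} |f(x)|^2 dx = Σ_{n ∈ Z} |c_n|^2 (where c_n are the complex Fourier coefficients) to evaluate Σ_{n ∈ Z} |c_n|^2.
Σ |c_n|^2 = 153/2

Parseval equates the L^2 energy of f (normalised by 1/(2π)) with the ℓ^2 sum of its Fourier coefficients: (1/(2π)) ∫_0^{2π} |f|^2 = Σ |c_n|^2.
Compute the left side: (1/(2π)) [∫_0^π 12^2 dx + ∫_π^{2π} 3^2 dx] = (1/(2π)) · (144π + 9π) = (144 + 9)/2 = 153/2.
So Σ_{n ∈ Z} |c_n|^2 = 153/2.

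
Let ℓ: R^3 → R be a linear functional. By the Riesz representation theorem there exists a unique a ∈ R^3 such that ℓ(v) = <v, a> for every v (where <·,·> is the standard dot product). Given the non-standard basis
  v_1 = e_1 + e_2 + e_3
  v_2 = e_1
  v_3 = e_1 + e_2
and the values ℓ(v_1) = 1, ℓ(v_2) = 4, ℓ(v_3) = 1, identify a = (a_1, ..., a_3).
a = (4, -3, 0)

Write a = (a_1, ..., a_3) in the standard basis. For each basis vector v_i, ℓ(v_i) = <v_i, a> is a linear equation in the a_j's. Collect the n equations into a matrix system V a = ℓ, where row i of V is v_i (expressed in the standard basis). Since V is invertible (lower-triangular with 1s on the diagonal, up to permutation), solve by back-substitution:
  V =
[[1, 1, 1],
 [1, 0, 0],
 [1, 1, 0]]
  V a = (1, 4, 1)
Solving gives a = (4, -3, 0).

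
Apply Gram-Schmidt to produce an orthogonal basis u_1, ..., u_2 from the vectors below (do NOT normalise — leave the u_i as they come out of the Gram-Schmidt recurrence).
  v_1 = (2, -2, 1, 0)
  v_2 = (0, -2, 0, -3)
Orthogonal basis:
  u_1 = (2, -2, 1, 0)
  u_2 = (-8/9, -10/9, -4/9, -3)

Apply the Gram-Schmidt recurrence
  u_1 = v_1
  u_i = v_i − Σ_{j<i} ((v_i · u_j) / (u_j · u_j)) · u_j.

Step by step this gives:
  u_1 = (2, -2, 1, 0)
  u_2 = (-8/9, -10/9, -4/9, -3)

Orthogonality check:
  u_2 · u_1 = 0 (should be 0)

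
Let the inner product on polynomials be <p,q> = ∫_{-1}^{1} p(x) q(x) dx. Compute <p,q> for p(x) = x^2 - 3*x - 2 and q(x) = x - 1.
<p,q> = 4/3

Expand the product: p(x)·q(x) = x^3 - 4*x^2 + x + 2.
∫_{-1}^{1} of each monomial x^k gives [2/(k+1) if k even, 0 if k odd]. Integrating term-by-term (or equivalently evaluating the antiderivative F(x) = x^4/4 - 4*x^3/3 + x^2/2 + 2*x at the endpoints):
  F(1) − F(−1) = 17/12 − (1/12) = 4/3.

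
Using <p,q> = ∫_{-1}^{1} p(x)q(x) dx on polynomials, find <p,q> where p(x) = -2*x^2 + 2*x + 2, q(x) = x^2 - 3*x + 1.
<p,q> = -4/5

Expand the product: p(x)·q(x) = -2*x^4 + 8*x^3 - 6*x^2 - 4*x + 2.
∫_{-1}^{1} of each monomial x^k gives [2/(k+1) if k even, 0 if k odd]. Integrating term-by-term (or equivalently evaluating the antiderivative F(x) = -2*x^5/5 + 2*x^4 - 2*x^3 - 2*x^2 + 2*x at the endpoints):
  F(1) − F(−1) = -2/5 − (2/5) = -4/5.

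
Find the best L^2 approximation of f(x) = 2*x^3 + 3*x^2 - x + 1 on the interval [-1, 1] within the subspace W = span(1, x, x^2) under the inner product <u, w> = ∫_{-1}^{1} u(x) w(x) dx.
g(x) = 3*x^2 + x/5 + 1

The best approximation g ∈ W is the orthogonal projection of f onto W. Writing g = a_0 + a_1 x + a_2 x^2, the coefficients solve the normal equations G · a = b where
  G_{ij} = <φ_i, φ_j> and b_i = <f, φ_i>, with φ_0 = 1, φ_1 = x, φ_2 = x^2.
G =
  [2, 0, 2/3]
  [0, 2/3, 0]
  [2/3, 0, 2/5],
b = (4, 2/15, 28/15).
Solving gives a_0 = 1, a_1 = 1/5, a_2 = 3, so
  g(x) = 3*x^2 + x/5 + 1.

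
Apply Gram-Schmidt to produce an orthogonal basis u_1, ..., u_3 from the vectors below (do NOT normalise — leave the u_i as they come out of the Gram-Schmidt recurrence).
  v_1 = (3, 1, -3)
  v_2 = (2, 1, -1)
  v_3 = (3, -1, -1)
Orthogonal basis:
  u_1 = (3, 1, -3)
  u_2 = (8/19, 9/19, 11/19)
  u_3 = (8/7, -12/7, 4/7)

Apply the Gram-Schmidt recurrence
  u_1 = v_1
  u_i = v_i − Σ_{j<i} ((v_i · u_j) / (u_j · u_j)) · u_j.

Step by step this gives:
  u_1 = (3, 1, -3)
  u_2 = (8/19, 9/19, 11/19)
  u_3 = (8/7, -12/7, 4/7)

Orthogonality check:
  u_2 · u_1 = 0 (should be 0)
  u_3 · u_1 = 0 (should be 0)
  u_3 · u_2 = 0 (should be 0)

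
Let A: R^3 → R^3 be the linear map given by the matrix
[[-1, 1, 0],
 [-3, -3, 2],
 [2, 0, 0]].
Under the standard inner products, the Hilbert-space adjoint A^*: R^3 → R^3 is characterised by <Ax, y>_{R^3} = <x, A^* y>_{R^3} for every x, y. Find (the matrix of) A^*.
A^* = A^T =
[[-1, -3, 2],
 [1, -3, 0],
 [0, 2, 0]]

For real matrices with standard dot products, the defining identity <Ax, y> = <x, A^* y> gives (Ax)^T y = x^T (A^*) y, i.e. x^T A^T y = x^T (A^*) y. Since this holds for all x, y, we must have A^* = A^T. Therefore
A^* =
[[-1, -3, 2],
 [1, -3, 0],
 [0, 2, 0]].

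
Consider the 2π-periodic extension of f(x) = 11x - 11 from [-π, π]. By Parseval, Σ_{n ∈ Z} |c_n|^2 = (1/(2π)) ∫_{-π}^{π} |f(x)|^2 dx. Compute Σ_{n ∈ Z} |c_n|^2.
Σ |c_n|^2 = 121π^2/3 + 121

Expand and integrate term by term over [-π, π]:
  ∫ (11x)^2 dx = 121·(2π^3/3); ∫ 2·11·(-11)·x dx = 0 (odd integrand); ∫ (-11)^2 dx = 121·2π.
So (1/(2π)) ∫_{-π}^{π} (11x - 11)^2 dx = 121π^2/3 + 121 = 121π^2/3 + 121.
Parseval ⇒ Σ |c_n|^2 = 121π^2/3 + 121.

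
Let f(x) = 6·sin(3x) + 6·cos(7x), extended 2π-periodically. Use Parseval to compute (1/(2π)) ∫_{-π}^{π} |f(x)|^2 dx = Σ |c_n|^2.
Σ |c_n|^2 = 36

Expand |f|^2 and use orthogonality of {sin(nx), cos(mx)} on [-π, π]:
  ∫_{-π}^{π} sin(nx)^2 dx = π, ∫ cos(mx)^2 dx = π, and cross terms integrate to 0.
So ∫_{-π}^{π} f(x)^2 dx = 6^2 · π + 6^2 · π = (36 + 36)π.
Divide by 2π: (36 + 36)/2 = 36.
By Parseval, this equals Σ |c_n|^2.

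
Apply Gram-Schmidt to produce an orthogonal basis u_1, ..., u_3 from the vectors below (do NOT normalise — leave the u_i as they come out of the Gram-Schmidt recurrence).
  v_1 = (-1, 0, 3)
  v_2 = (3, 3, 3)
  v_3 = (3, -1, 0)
Orthogonal basis:
  u_1 = (-1, 0, 3)
  u_2 = (18/5, 3, 6/5)
  u_3 = (3/2, -2, 1/2)

Apply the Gram-Schmidt recurrence
  u_1 = v_1
  u_i = v_i − Σ_{j<i} ((v_i · u_j) / (u_j · u_j)) · u_j.

Step by step this gives:
  u_1 = (-1, 0, 3)
  u_2 = (18/5, 3, 6/5)
  u_3 = (3/2, -2, 1/2)

Orthogonality check:
  u_2 · u_1 = 0 (should be 0)
  u_3 · u_1 = 0 (should be 0)
  u_3 · u_2 = 0 (should be 0)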